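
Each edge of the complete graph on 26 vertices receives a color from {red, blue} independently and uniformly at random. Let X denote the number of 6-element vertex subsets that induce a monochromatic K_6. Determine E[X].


Let X = Σ_S X_S over the C(26, 6) = 230230 subsets S of size 6, where X_S = 1 if the K_6 on S is monochromatic.
For a fixed S, the K_6 on S has C(6, 2) = 15 edges. P[all 15 edges red] = (1/2)^15, and likewise for blue, so P[monochromatic] = 2·(1/2)^15 = 2^{1 − 15} = 1/16384.
Summing: E[X] = C(26, 6) · 2^{1 − 15} = 230230 · 1/16384 = 115115/8192.
Numerically: E[X] ≈ 14.05212.

E[X] = C(26,6)·2^(1−C(6,2)) = 115115/8192 ≈ 14.05212.


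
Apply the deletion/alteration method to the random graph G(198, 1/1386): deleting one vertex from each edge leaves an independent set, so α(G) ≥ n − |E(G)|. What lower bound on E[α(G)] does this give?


E[|E(G)|] = C(198, 2)·p = 19503 · (1/1386) = 197/14.
E[α(G)] ≥ n − E[|E(G)|] = 198 − 197/14 = 2575/14.
Numerically: ≈ 183.928571.
(This is only a lower bound; the true E[α(G)] may be larger.)

E[α(G)] ≥ 2575/14 ≈ 183.928571.


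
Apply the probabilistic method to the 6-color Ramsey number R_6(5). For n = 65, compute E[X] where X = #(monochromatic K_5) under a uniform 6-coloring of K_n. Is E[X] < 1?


E[X] = C(65, 5) · 6^{1 − 10} = 8259888 · 6^{−9} = 8259888/10077696.
As a reduced fraction: E[X] = 172081/209952 ≈ 0.81962.
Is E[X] < 1? YES.
Since E[X] < 1, there exists a 6-coloring of K_{65} with no monochromatic K_5; hence R_6(5) > 65.

E[X] = 172081/209952 ≈ 0.81962; E[X] < 1, so R_6(5) > 65.


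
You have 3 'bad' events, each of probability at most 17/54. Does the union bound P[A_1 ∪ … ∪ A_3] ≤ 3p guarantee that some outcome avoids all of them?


Union bound: P[∪_{i=1}^{3} A_i] ≤ Σ_i P[A_i] ≤ 3·p = 3·(17/54) = 17/18.
Numerically: 17/18 ≈ 0.944.
Is 17/18 < 1? YES.
Since P[∪ A_i] ≤ 17/18 < 1, the complement has P[∩ A_i^c] ≥ 1 − 17/18 = 1/18 > 0, so some outcome avoids every A_i.

3·p = 17/18 ≈ 0.944; existence CERTIFIED by the union bound.


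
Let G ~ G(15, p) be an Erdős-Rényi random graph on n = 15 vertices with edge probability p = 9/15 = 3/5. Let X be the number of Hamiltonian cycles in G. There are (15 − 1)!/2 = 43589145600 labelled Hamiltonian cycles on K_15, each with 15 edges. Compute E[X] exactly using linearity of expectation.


K_15 has (15 − 1)!/2 = 43589145600 labelled Hamiltonian cycles.
For each such Hamiltonian cycle H, let X_H = 1 if all 15 edges of H are present in G. Then P[X_H = 1] = p^{15} = (3/5)^{15} = 14348907/30517578125.
Summing the indicators: E[X] = Σ_H E[X_H] = 43589145600 · p^{15} = 43589145600 · 14348907/30517578125 = 25018263856954368/1220703125.
Numerically: E[X] ≈ 2.049e+07.

E[X] = 43589145600 · (3/5)^{15} = 25018263856954368/1220703125 ≈ 2.049e+07.


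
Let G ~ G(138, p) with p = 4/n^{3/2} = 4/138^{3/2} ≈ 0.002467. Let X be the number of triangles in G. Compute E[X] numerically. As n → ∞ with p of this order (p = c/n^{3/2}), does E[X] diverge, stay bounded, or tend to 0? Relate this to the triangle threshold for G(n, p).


Number of potential triangles: C(138, 3) = 428536.
Each occurs with probability p³ ≈ (0.002467)³ ≈ 1.502187e-08.
By linearity: E[X] = C(138, 3)·p³ ≈ 428536 · 1.502187e-08 ≈ 0.0064.
Since α = 3/2 > 1, p = c/n^{3/2} = o(1/n) is below the triangle threshold p ~ 1/n. Asymptotically E[X] ~ (c³/6)·n^{3(1−α)} = (4³/6)·n^{-1.5} → 0, so by Markov's inequality G has no triangles w.h.p.

E[X] ≈ 0.0064; in regime p = Θ(1/n^{3/2}) E[X] tends to 0 (below the triangle threshold p ~ 1/n).


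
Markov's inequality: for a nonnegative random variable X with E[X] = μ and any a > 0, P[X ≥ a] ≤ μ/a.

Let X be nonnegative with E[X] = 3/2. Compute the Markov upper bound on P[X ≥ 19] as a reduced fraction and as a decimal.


μ = E[X] = 3/2, a = 19.
Markov: P[X ≥ 19] ≤ μ/a = (3/2)/19 = 3/38.
Numerically: ≈ 0.079.
(Since a = 19 > μ = 1.500, the bound 3/38 is < 1 and informative.)

P[X ≥ 19] ≤ 3/38 ≈ 0.079.


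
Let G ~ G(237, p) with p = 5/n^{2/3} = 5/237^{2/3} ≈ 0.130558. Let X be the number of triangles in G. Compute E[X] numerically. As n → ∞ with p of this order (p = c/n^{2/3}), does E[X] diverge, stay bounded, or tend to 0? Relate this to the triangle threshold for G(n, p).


Number of potential triangles: C(237, 3) = 2190670.
Each occurs with probability p³ ≈ (0.130558)³ ≈ 2.22542684e-03.
By linearity: E[X] = C(237, 3)·p³ ≈ 2190670 · 2.22542684e-03 ≈ 4875.175809.
Since α = 2/3 < 1, p = c/n^{2/3} ≫ 1/n is above the triangle threshold p ~ 1/n. Asymptotically E[X] ~ (c³/6)·n^{3(1−α)} = (5³/6)·n^{1} → ∞; triangles are abundant w.h.p.

E[X] ≈ 4875.175809; in regime p = Θ(1/n^{2/3}) E[X] diverges (above the triangle threshold p ~ 1/n).


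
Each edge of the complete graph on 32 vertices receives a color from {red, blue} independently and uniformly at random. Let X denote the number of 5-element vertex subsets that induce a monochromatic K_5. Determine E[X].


Let X = Σ_S X_S over the C(32, 5) = 201376 subsets S of size 5, where X_S = 1 if the K_5 on S is monochromatic.
For a fixed S, the K_5 on S has C(5, 2) = 10 edges. P[all 10 edges red] = (1/2)^10, and likewise for blue, so P[monochromatic] = 2·(1/2)^10 = 2^{1 − 10} = 1/512.
Summing: E[X] = C(32, 5) · 2^{1 − 10} = 201376 · 1/512 = 6293/16.
Numerically: E[X] ≈ 393.312.

E[X] = C(32,5)·2^(1−C(5,2)) = 6293/16 ≈ 393.312.


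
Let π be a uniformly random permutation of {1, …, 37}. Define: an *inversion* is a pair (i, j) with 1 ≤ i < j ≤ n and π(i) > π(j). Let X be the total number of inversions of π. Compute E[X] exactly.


Write X = Σ X_I over the C(37, 2) = 666 pairs i < j, with X_I the indicator of one inversion.
There are 666 indicators.
For each fixed pair i < j, the values π(i) and π(j) are two distinct elements of {1, …, 37} in uniformly random order; by symmetry P[π(i) > π(j)] = 1/2.
By linearity: E[X] = 666 · (1/2) = C(37, 2) · (1/2) = 666/2 = 333 ≈ 333.00000.

E[X] = 333 = 333.00000.


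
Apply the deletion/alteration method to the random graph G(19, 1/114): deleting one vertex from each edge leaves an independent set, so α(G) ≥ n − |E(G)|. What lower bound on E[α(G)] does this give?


E[|E(G)|] = C(19, 2)·p = 171 · (1/114) = 3/2.
E[α(G)] ≥ n − E[|E(G)|] = 19 − 3/2 = 35/2.
Numerically: ≈ 17.5000.
(This is only a lower bound; the true E[α(G)] may be larger.)

E[α(G)] ≥ 35/2 ≈ 17.5000.


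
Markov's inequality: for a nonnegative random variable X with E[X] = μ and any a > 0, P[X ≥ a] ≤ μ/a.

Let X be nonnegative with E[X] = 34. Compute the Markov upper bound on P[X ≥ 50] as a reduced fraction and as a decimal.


μ = E[X] = 34, a = 50.
Markov: P[X ≥ 50] ≤ μ/a = (34)/50 = 17/25.
Numerically: ≈ 0.6800.
(Since a = 50 > μ = 34.0000, the bound 17/25 is < 1 and informative.)

P[X ≥ 50] ≤ 17/25 ≈ 0.6800.


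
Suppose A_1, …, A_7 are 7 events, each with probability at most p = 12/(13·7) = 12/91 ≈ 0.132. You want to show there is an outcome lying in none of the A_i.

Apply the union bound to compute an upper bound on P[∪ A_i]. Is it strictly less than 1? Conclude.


Union bound: P[∪_{i=1}^{7} A_i] ≤ Σ_i P[A_i] ≤ 7·p = 7·(12/91) = 12/13.
Numerically: 12/13 ≈ 0.923.
Is 12/13 < 1? YES.
Since P[∪ A_i] ≤ 12/13 < 1, the complement has P[∩ A_i^c] ≥ 1 − 12/13 = 1/13 > 0, so some outcome avoids every A_i.

7·p = 12/13 ≈ 0.923; existence CERTIFIED by the union bound.


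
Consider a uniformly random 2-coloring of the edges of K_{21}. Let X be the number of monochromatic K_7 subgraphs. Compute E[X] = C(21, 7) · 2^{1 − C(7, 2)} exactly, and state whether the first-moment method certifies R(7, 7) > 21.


E[X] = C(21, 7) · 2^{1 − 21} = 116280 · 2^{−20} = 116280/1048576.
As a reduced fraction: E[X] = 14535/131072 ≈ 0.11089.
Is E[X] < 1? YES.
Since E[X] < 1, there exists a 2-coloring of K_{21} with no monochromatic K_7; hence R(7, 7) > 21.

E[X] = 14535/131072 ≈ 0.11089; E[X] < 1, so R(7, 7) > 21.


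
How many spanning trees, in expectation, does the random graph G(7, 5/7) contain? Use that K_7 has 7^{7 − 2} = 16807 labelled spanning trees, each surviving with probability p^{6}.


K_7 has 7^{7 − 2} = 16807 labelled spanning trees.
For each such spanning tree H, let X_H = 1 if all 6 edges of H are present in G. Then P[X_H = 1] = p^{6} = (5/7)^{6} = 15625/117649.
By linearity: E[X] = Σ_H E[X_H] = 16807 · p^{6} = 16807 · 15625/117649 = 15625/7.
Numerically: E[X] ≈ 2232.14.

E[X] = 16807 · (5/7)^{6} = 15625/7 ≈ 2232.14.


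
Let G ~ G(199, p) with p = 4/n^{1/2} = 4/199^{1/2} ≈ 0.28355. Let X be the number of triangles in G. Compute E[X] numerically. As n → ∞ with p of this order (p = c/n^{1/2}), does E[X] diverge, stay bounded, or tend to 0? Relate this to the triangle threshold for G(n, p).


Number of potential triangles: C(199, 3) = 1293699.
Each occurs with probability p³ ≈ (0.28355)³ ≈ 2.2798190e-02.
By linearity: E[X] = C(199, 3)·p³ ≈ 1293699 · 2.2798190e-02 ≈ 29493.99497.
Since α = 1/2 < 1, p = c/n^{1/2} ≫ 1/n is above the triangle threshold p ~ 1/n. Asymptotically E[X] ~ (c³/6)·n^{3(1−α)} = (4³/6)·n^{1.5} → ∞; triangles are abundant w.h.p.

E[X] ≈ 29493.99497; in regime p = Θ(1/n^{1/2}) E[X] diverges (above the triangle threshold p ~ 1/n).


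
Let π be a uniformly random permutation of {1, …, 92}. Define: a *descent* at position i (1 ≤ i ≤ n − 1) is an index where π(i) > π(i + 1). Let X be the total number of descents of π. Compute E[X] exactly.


Write X = Σ X_I over i = 1, …, 91, with X_I the indicator of one descent.
There are 91 indicators.
For each fixed i, the pair (π(i), π(i+1)) is a uniformly random ordered pair of distinct values from {1, …, 92}; by symmetry P[π(i) > π(i+1)] = 1/2.
By linearity: E[X] = 91 · (1/2) = (92 − 1) · (1/2) = 91/2 ≈ 45.500.

E[X] = 91/2 = 45.500.


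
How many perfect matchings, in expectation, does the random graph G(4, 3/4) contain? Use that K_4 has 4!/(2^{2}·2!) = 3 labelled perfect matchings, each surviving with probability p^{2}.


K_4 has 4!/(2^{2}·2!) = 3 labelled perfect matchings.
For each such perfect matching H, let X_H = 1 if all 2 edges of H are present in G. Then P[X_H = 1] = p^{2} = (3/4)^{2} = 9/16.
By linearity: E[X] = Σ_H E[X_H] = 3 · p^{2} = 3 · 9/16 = 27/16.
Numerically: E[X] ≈ 1.6875.

E[X] = 3 · (3/4)^{2} = 27/16 ≈ 1.6875.


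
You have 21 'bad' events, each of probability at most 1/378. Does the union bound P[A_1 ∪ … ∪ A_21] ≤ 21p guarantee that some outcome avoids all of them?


Union bound: P[∪_{i=1}^{21} A_i] ≤ Σ_i P[A_i] ≤ 21·p = 21·(1/378) = 1/18.
Numerically: 1/18 ≈ 0.055556.
Is 1/18 < 1? YES.
Since P[∪ A_i] ≤ 1/18 < 1, the complement has P[∩ A_i^c] ≥ 1 − 1/18 = 17/18 > 0, so some outcome avoids every A_i.

21·p = 1/18 ≈ 0.055556; existence CERTIFIED by the union bound.


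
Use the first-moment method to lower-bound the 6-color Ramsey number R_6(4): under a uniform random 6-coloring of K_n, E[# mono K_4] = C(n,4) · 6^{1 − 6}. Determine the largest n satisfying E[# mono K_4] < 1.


We need C(n, 4) · 6^{1 − 6} < 1, i.e. C(n, 4) < 6^{6 − 1} = 7776.
Check values of n near the boundary:
  n = 20: C(20, 4) = 4845; 4845 < 7776? YES
  n = 21: C(21, 4) = 5985; 5985 < 7776? YES
  n = 22: C(22, 4) = 7315; 7315 < 7776? YES
  n = 23: C(23, 4) = 8855; 8855 < 7776? NO
The largest n with C(n, 4) < 7776 is n = 22 (where E[X] = 7315/7776 ≈ 0.9407150). Hence R_6(4) > 22, i.e. R_6(4) ≥ 23.

Largest n = 22; hence R_6(4) > 22.


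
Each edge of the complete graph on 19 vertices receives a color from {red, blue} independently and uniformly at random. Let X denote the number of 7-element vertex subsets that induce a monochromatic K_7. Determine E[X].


Let X = Σ_S X_S over the C(19, 7) = 50388 subsets S of size 7, where X_S = 1 if the K_7 on S is monochromatic.
For a fixed S, the K_7 on S has C(7, 2) = 21 edges. P[all 21 edges red] = (1/2)^21, and likewise for blue, so P[monochromatic] = 2·(1/2)^21 = 2^{1 − 21} = 1/1048576.
Summing: E[X] = C(19, 7) · 2^{1 − 21} = 50388 · 1/1048576 = 12597/262144.
Numerically: E[X] ≈ 0.04805.

E[X] = C(19,7)·2^(1−C(7,2)) = 12597/262144 ≈ 0.04805.


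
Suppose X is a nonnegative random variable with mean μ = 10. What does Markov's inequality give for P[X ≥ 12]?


μ = E[X] = 10, a = 12.
Markov: P[X ≥ 12] ≤ μ/a = (10)/12 = 5/6.
Numerically: ≈ 0.833.
(Since a = 12 > μ = 10.000, the bound 5/6 is < 1 and informative.)

P[X ≥ 12] ≤ 5/6 ≈ 0.833.


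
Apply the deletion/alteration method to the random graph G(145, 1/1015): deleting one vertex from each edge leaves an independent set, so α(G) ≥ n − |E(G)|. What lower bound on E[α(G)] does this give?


E[|E(G)|] = C(145, 2)·p = 10440 · (1/1015) = 72/7.
E[α(G)] ≥ n − E[|E(G)|] = 145 − 72/7 = 943/7.
Numerically: ≈ 134.714.
(This is only a lower bound; the true E[α(G)] may be larger.)

E[α(G)] ≥ 943/7 ≈ 134.714.


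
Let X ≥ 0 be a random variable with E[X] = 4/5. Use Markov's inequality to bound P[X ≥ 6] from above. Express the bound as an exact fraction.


μ = E[X] = 4/5, a = 6.
Markov: P[X ≥ 6] ≤ μ/a = (4/5)/6 = 2/15.
Numerically: ≈ 0.133.
(Since a = 6 > μ = 0.800, the bound 2/15 is < 1 and informative.)

P[X ≥ 6] ≤ 2/15 ≈ 0.133.


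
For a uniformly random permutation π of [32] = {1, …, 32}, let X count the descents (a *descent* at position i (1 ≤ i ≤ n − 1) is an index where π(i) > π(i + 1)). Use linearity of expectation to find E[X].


Write X = Σ X_I over i = 1, …, 31, with X_I the indicator of one descent.
There are 31 indicators.
For each fixed i, the pair (π(i), π(i+1)) is a uniformly random ordered pair of distinct values from {1, …, 32}; by symmetry P[π(i) > π(i+1)] = 1/2.
By linearity: E[X] = 31 · (1/2) = (32 − 1) · (1/2) = 31/2 ≈ 15.5000.

E[X] = 31/2 = 15.5000.


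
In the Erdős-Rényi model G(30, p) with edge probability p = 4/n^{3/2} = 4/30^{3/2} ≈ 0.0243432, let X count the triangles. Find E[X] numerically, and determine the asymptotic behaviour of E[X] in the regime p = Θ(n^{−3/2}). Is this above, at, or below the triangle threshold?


Number of potential triangles: C(30, 3) = 4060.
Each occurs with probability p³ ≈ (0.0243432)³ ≈ 1.44256147e-05.
By linearity: E[X] = C(30, 3)·p³ ≈ 4060 · 1.44256147e-05 ≈ 0.058568.
Since α = 3/2 > 1, p = c/n^{3/2} = o(1/n) is below the triangle threshold p ~ 1/n. Asymptotically E[X] ~ (c³/6)·n^{3(1−α)} = (4³/6)·n^{-1.5} → 0, so by Markov's inequality G has no triangles w.h.p.

E[X] ≈ 0.058568; in regime p = Θ(1/n^{3/2}) E[X] tends to 0 (below the triangle threshold p ~ 1/n).


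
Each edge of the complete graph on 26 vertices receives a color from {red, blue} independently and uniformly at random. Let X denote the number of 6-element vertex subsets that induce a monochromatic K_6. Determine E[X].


Let X = Σ_S X_S over the C(26, 6) = 230230 subsets S of size 6, where X_S = 1 if the K_6 on S is monochromatic.
For a fixed S, the K_6 on S has C(6, 2) = 15 edges. P[all 15 edges red] = (1/2)^15, and likewise for blue, so P[monochromatic] = 2·(1/2)^15 = 2^{1 − 15} = 1/16384.
Summing: E[X] = C(26, 6) · 2^{1 − 15} = 230230 · 1/16384 = 115115/8192.
Numerically: E[X] ≈ 14.052.

E[X] = C(26,6)·2^(1−C(6,2)) = 115115/8192 ≈ 14.052.


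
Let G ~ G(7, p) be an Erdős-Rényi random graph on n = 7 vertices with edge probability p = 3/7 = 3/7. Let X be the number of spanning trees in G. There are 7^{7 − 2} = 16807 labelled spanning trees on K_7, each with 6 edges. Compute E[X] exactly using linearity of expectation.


K_7 has 7^{7 − 2} = 16807 labelled spanning trees.
For each such spanning tree H, let X_H = 1 if all 6 edges of H are present in G. Then P[X_H = 1] = p^{6} = (3/7)^{6} = 729/117649.
Summing the indicators: E[X] = Σ_H E[X_H] = 16807 · p^{6} = 16807 · 729/117649 = 729/7.
Numerically: E[X] ≈ 104.143.

E[X] = 16807 · (3/7)^{6} = 729/7 ≈ 104.143.


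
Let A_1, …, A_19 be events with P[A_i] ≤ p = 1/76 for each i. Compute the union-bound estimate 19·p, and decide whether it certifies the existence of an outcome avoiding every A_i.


Union bound: P[∪_{i=1}^{19} A_i] ≤ Σ_i P[A_i] ≤ 19·p = 19·(1/76) = 1/4.
Numerically: 1/4 ≈ 0.25000.
Is 1/4 < 1? YES.
Since P[∪ A_i] ≤ 1/4 < 1, the complement has P[∩ A_i^c] ≥ 1 − 1/4 = 3/4 > 0, so some outcome avoids every A_i.

19·p = 1/4 ≈ 0.25000; existence CERTIFIED by the union bound.


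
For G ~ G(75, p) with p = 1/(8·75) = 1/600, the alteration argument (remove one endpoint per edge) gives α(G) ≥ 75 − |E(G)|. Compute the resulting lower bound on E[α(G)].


E[|E(G)|] = C(75, 2)·p = 2775 · (1/600) = 37/8.
E[α(G)] ≥ n − E[|E(G)|] = 75 − 37/8 = 563/8.
Numerically: ≈ 70.3750.
(This is only a lower bound; the true E[α(G)] may be larger.)

E[α(G)] ≥ 563/8 ≈ 70.3750.


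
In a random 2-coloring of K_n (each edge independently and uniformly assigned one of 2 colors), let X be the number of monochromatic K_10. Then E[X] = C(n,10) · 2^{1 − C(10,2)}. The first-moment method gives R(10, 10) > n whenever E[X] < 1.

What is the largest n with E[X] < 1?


We need C(n, 10) · 2^{1 − 45} < 1, i.e. C(n, 10) < 2^{45 − 1} = 17592186044416.
Check values of n near the boundary:
  n = 95: C(95, 10) = 10104934117421; 10104934117421 < 17592186044416? YES
  n = 96: C(96, 10) = 11279926456656; 11279926456656 < 17592186044416? YES
  n = 97: C(97, 10) = 12576469727536; 12576469727536 < 17592186044416? YES
  n = 98: C(98, 10) = 14005614014756; 14005614014756 < 17592186044416? YES
  n = 99: C(99, 10) = 15579278510796; 15579278510796 < 17592186044416? YES
  n = 100: C(100, 10) = 17310309456440; 17310309456440 < 17592186044416? YES
  n = 101: C(101, 10) = 19212541264840; 19212541264840 < 17592186044416? NO
  n = 102: C(102, 10) = 21300860967540; 21300860967540 < 17592186044416? NO
  n = 103: C(103, 10) = 23591276125340; 23591276125340 < 17592186044416? NO
The largest n with C(n, 10) < 17592186044416 is n = 100 (where E[X] = 2163788682055/2199023255552 ≈ 0.9839772). Hence R(10, 10) > 100, i.e. R(10, 10) ≥ 101.

Largest n = 100; hence R(10, 10) > 100.


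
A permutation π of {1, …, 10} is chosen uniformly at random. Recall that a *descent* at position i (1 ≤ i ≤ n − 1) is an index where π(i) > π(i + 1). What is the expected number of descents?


Write X = Σ X_I over i = 1, …, 9, with X_I the indicator of one descent.
There are 9 indicators.
For each fixed i, the pair (π(i), π(i+1)) is a uniformly random ordered pair of distinct values from {1, …, 10}; by symmetry P[π(i) > π(i+1)] = 1/2.
By linearity: E[X] = 9 · (1/2) = (10 − 1) · (1/2) = 9/2 ≈ 4.500.

E[X] = 9/2 = 4.500.


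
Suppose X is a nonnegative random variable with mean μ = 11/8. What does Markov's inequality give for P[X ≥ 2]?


μ = E[X] = 11/8, a = 2.
Markov: P[X ≥ 2] ≤ μ/a = (11/8)/2 = 11/16.
Numerically: ≈ 0.687500.
(Since a = 2 > μ = 1.375000, the bound 11/16 is < 1 and informative.)

P[X ≥ 2] ≤ 11/16 ≈ 0.687500.


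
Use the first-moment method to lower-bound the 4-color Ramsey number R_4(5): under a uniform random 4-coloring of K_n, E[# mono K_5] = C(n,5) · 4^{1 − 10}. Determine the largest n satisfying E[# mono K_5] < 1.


We need C(n, 5) · 4^{1 − 10} < 1, i.e. C(n, 5) < 4^{10 − 1} = 262144.
Check values of n near the boundary:
  n = 32: C(32, 5) = 201376; 201376 < 262144? YES
  n = 33: C(33, 5) = 237336; 237336 < 262144? YES
  n = 34: C(34, 5) = 278256; 278256 < 262144? NO
The largest n with C(n, 5) < 262144 is n = 33 (where E[X] = 29667/32768 ≈ 0.905365). Hence R_4(5) > 33, i.e. R_4(5) ≥ 34.

Largest n = 33; hence R_4(5) > 33.


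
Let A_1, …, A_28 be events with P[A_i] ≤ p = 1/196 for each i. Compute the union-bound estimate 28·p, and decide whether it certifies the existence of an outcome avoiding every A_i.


Union bound: P[∪_{i=1}^{28} A_i] ≤ Σ_i P[A_i] ≤ 28·p = 28·(1/196) = 1/7.
Numerically: 1/7 ≈ 0.142857.
Is 1/7 < 1? YES.
Since P[∪ A_i] ≤ 1/7 < 1, the complement has P[∩ A_i^c] ≥ 1 − 1/7 = 6/7 > 0, so some outcome avoids every A_i.

28·p = 1/7 ≈ 0.142857; existence CERTIFIED by the union bound.


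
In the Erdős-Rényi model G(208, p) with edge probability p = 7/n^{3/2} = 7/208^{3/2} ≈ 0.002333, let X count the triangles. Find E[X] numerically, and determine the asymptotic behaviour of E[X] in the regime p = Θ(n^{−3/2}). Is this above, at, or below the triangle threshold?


Number of potential triangles: C(208, 3) = 1478256.
Each occurs with probability p³ ≈ (0.002333)³ ≈ 1.270601e-08.
By linearity: E[X] = C(208, 3)·p³ ≈ 1478256 · 1.270601e-08 ≈ 0.0188.
Since α = 3/2 > 1, p = c/n^{3/2} = o(1/n) is below the triangle threshold p ~ 1/n. Asymptotically E[X] ~ (c³/6)·n^{3(1−α)} = (7³/6)·n^{-1.5} → 0, so by Markov's inequality G has no triangles w.h.p.

E[X] ≈ 0.0188; in regime p = Θ(1/n^{3/2}) E[X] tends to 0 (below the triangle threshold p ~ 1/n).


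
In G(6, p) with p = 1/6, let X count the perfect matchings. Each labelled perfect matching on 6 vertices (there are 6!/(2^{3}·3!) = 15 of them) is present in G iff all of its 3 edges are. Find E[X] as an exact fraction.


K_6 has 6!/(2^{3}·3!) = 15 labelled perfect matchings.
For each such perfect matching H, let X_H = 1 if all 3 edges of H are present in G. Then P[X_H = 1] = p^{3} = (1/6)^{3} = 1/216.
By linearity of expectation: E[X] = Σ_H E[X_H] = 15 · p^{3} = 15 · 1/216 = 5/72.
Numerically: E[X] ≈ 0.06944.

E[X] = 15 · (1/6)^{3} = 5/72 ≈ 0.06944.


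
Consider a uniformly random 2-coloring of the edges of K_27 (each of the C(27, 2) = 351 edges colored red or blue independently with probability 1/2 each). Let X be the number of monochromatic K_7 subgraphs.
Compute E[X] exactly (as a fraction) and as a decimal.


Let X = Σ_S X_S over the C(27, 7) = 888030 subsets S of size 7, where X_S = 1 if the K_7 on S is monochromatic.
For a fixed S, the K_7 on S has C(7, 2) = 21 edges. P[all 21 edges red] = (1/2)^21, and likewise for blue, so P[monochromatic] = 2·(1/2)^21 = 2^{1 − 21} = 1/1048576.
By linearity: E[X] = C(27, 7) · 2^{1 − 21} = 888030 · 1/1048576 = 444015/524288.
Numerically: E[X] ≈ 0.8469.

E[X] = C(27,7)·2^(1−C(7,2)) = 444015/524288 ≈ 0.8469.


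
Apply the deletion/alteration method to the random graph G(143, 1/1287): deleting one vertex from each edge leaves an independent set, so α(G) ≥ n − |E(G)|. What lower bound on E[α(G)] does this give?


E[|E(G)|] = C(143, 2)·p = 10153 · (1/1287) = 71/9.
E[α(G)] ≥ n − E[|E(G)|] = 143 − 71/9 = 1216/9.
Numerically: ≈ 135.111.
(This is only a lower bound; the true E[α(G)] may be larger.)

E[α(G)] ≥ 1216/9 ≈ 135.111.


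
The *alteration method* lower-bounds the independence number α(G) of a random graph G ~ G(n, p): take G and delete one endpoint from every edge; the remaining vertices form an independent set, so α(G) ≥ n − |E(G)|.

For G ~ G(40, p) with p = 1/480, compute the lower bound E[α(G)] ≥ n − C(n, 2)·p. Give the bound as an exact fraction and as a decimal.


E[|E(G)|] = C(40, 2)·p = 780 · (1/480) = 13/8.
E[α(G)] ≥ n − E[|E(G)|] = 40 − 13/8 = 307/8.
Numerically: ≈ 38.3750.
(This is only a lower bound; the true E[α(G)] may be larger.)

E[α(G)] ≥ 307/8 ≈ 38.3750.


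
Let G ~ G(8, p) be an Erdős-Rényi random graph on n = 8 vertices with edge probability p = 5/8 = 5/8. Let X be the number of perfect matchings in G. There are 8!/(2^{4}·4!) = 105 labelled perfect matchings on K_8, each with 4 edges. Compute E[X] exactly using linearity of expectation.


K_8 has 8!/(2^{4}·4!) = 105 labelled perfect matchings.
For each such perfect matching H, let X_H = 1 if all 4 edges of H are present in G. Then P[X_H = 1] = p^{4} = (5/8)^{4} = 625/4096.
By linearity: E[X] = Σ_H E[X_H] = 105 · p^{4} = 105 · 625/4096 = 65625/4096.
Numerically: E[X] ≈ 16.02.

E[X] = 105 · (5/8)^{4} = 65625/4096 ≈ 16.02.


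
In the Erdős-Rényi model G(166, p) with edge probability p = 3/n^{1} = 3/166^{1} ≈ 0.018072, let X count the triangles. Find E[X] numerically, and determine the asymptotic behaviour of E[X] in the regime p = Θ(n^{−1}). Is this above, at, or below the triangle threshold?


Number of potential triangles: C(166, 3) = 748660.
Each occurs with probability p³ ≈ (0.018072)³ ≈ 5.9025476e-06.
By linearity: E[X] = C(166, 3)·p³ ≈ 748660 · 5.9025476e-06 ≈ 4.41900.
Here α = 1, so p = 3/n is exactly at the triangle threshold p ~ 1/n. Asymptotically E[X] → c³/6 = 3³/6 = 9/2 ≈ 4.50000, a bounded constant. In this regime the triangle count is asymptotically Poisson(c³/6).

E[X] ≈ 4.41900; in regime p = Θ(1/n^{1}) E[X] stays bounded (at the triangle threshold p ~ 1/n).


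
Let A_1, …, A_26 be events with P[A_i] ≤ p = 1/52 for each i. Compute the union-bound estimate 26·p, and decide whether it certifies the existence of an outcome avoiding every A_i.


Union bound: P[∪_{i=1}^{26} A_i] ≤ Σ_i P[A_i] ≤ 26·p = 26·(1/52) = 1/2.
Numerically: 1/2 ≈ 0.50000.
Is 1/2 < 1? YES.
Since P[∪ A_i] ≤ 1/2 < 1, the complement has P[∩ A_i^c] ≥ 1 − 1/2 = 1/2 > 0, so some outcome avoids every A_i.

26·p = 1/2 ≈ 0.50000; existence CERTIFIED by the union bound.


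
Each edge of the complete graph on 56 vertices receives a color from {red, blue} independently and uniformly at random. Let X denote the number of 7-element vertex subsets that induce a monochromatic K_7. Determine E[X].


Let X = Σ_S X_S over the C(56, 7) = 231917400 subsets S of size 7, where X_S = 1 if the K_7 on S is monochromatic.
For a fixed S, the K_7 on S has C(7, 2) = 21 edges. P[all 21 edges red] = (1/2)^21, and likewise for blue, so P[monochromatic] = 2·(1/2)^21 = 2^{1 − 21} = 1/1048576.
By linearity of expectation: E[X] = C(56, 7) · 2^{1 − 21} = 231917400 · 1/1048576 = 28989675/131072.
Numerically: E[X] ≈ 221.17367.

E[X] = C(56,7)·2^(1−C(7,2)) = 28989675/131072 ≈ 221.17367.


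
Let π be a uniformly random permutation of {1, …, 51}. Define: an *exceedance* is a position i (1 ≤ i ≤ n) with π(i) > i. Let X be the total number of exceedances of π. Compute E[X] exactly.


Write X = Σ_{i=1}^{51} X_i, where X_i = 1_{π(i) > i}.
For each fixed i, π(i) is uniform over {1, …, 51} (marginal of a uniform permutation), so P[π(i) > i] = (n − i)/n. Summing: Σ_{i=1}^{51} (n − i)/n = (0 + 1 + … + 50)/51 = 51(51 − 1)/(2·51) = (51 − 1)/2.
Hence E[X] = Σ_{i=1}^{51} (51 − i)/51 = 25 ≈ 25.0000.

E[X] = 25 = 25.0000.


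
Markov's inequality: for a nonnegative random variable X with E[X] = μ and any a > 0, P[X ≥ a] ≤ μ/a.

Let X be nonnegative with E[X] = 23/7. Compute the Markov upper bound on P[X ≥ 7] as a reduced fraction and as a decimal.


μ = E[X] = 23/7, a = 7.
Markov: P[X ≥ 7] ≤ μ/a = (23/7)/7 = 23/49.
Numerically: ≈ 0.46939.
(Since a = 7 > μ = 3.28571, the bound 23/49 is < 1 and informative.)

P[X ≥ 7] ≤ 23/49 ≈ 0.46939.


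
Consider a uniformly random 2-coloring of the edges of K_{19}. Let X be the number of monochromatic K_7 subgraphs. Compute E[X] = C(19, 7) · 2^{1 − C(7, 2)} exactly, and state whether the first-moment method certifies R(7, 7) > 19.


E[X] = C(19, 7) · 2^{1 − 21} = 50388 · 2^{−20} = 50388/1048576.
As a reduced fraction: E[X] = 12597/262144 ≈ 0.048.
Is E[X] < 1? YES.
Since E[X] < 1, there exists a 2-coloring of K_{19} with no monochromatic K_7; hence R(7, 7) > 19.

E[X] = 12597/262144 ≈ 0.048; E[X] < 1, so R(7, 7) > 19.


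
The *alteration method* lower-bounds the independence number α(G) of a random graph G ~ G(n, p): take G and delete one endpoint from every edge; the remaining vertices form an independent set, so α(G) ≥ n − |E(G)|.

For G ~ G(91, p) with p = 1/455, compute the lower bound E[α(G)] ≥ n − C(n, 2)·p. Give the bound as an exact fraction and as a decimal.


E[|E(G)|] = C(91, 2)·p = 4095 · (1/455) = 9.
E[α(G)] ≥ n − E[|E(G)|] = 91 − 9 = 82.
Numerically: ≈ 82.000000.
(This is only a lower bound; the true E[α(G)] may be larger.)

E[α(G)] ≥ 82 ≈ 82.000000.


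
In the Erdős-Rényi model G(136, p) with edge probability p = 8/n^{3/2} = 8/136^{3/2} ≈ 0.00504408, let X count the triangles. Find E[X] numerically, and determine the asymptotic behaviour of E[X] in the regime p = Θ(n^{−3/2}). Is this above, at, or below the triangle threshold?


Number of potential triangles: C(136, 3) = 410040.
Each occurs with probability p³ ≈ (0.00504408)³ ≈ 1.28334929e-07.
By linearity: E[X] = C(136, 3)·p³ ≈ 410040 · 1.28334929e-07 ≈ 0.052622.
Since α = 3/2 > 1, p = c/n^{3/2} = o(1/n) is below the triangle threshold p ~ 1/n. Asymptotically E[X] ~ (c³/6)·n^{3(1−α)} = (8³/6)·n^{-1.5} → 0, so by Markov's inequality G has no triangles w.h.p.

E[X] ≈ 0.052622; in regime p = Θ(1/n^{3/2}) E[X] tends to 0 (below the triangle threshold p ~ 1/n).


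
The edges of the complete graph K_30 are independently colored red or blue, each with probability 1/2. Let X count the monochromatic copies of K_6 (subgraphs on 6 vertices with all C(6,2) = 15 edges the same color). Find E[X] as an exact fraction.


Let X = Σ_S X_S over the C(30, 6) = 593775 subsets S of size 6, where X_S = 1 if the K_6 on S is monochromatic.
For a fixed S, the K_6 on S has C(6, 2) = 15 edges. P[all 15 edges red] = (1/2)^15, and likewise for blue, so P[monochromatic] = 2·(1/2)^15 = 2^{1 − 15} = 1/16384.
By linearity of expectation: E[X] = C(30, 6) · 2^{1 − 15} = 593775 · 1/16384 = 593775/16384.
Numerically: E[X] ≈ 36.241.

E[X] = C(30,6)·2^(1−C(6,2)) = 593775/16384 ≈ 36.241.


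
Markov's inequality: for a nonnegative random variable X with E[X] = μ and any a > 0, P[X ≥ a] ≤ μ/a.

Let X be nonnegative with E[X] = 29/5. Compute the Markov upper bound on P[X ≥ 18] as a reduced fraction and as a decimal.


μ = E[X] = 29/5, a = 18.
Markov: P[X ≥ 18] ≤ μ/a = (29/5)/18 = 29/90.
Numerically: ≈ 0.3222.
(Since a = 18 > μ = 5.8000, the bound 29/90 is < 1 and informative.)

P[X ≥ 18] ≤ 29/90 ≈ 0.3222.


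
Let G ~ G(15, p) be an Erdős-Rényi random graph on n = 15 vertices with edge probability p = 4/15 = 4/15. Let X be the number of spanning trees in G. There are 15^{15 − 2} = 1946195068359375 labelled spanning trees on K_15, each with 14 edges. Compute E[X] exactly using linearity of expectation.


K_15 has 15^{15 − 2} = 1946195068359375 labelled spanning trees.
For each such spanning tree H, let X_H = 1 if all 14 edges of H are present in G. Then P[X_H = 1] = p^{14} = (4/15)^{14} = 268435456/29192926025390625.
By linearity: E[X] = Σ_H E[X_H] = 1946195068359375 · p^{14} = 1946195068359375 · 268435456/29192926025390625 = 268435456/15.
Numerically: E[X] ≈ 1.7896e+07.

E[X] = 1946195068359375 · (4/15)^{14} = 268435456/15 ≈ 1.7896e+07.


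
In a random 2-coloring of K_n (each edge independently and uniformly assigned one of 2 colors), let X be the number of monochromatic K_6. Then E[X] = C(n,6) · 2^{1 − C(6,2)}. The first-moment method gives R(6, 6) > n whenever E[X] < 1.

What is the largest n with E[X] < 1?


We need C(n, 6) · 2^{1 − 15} < 1, i.e. C(n, 6) < 2^{15 − 1} = 16384.
Check values of n near the boundary:
  n = 14: C(14, 6) = 3003; 3003 < 16384? YES
  n = 15: C(15, 6) = 5005; 5005 < 16384? YES
  n = 16: C(16, 6) = 8008; 8008 < 16384? YES
  n = 17: C(17, 6) = 12376; 12376 < 16384? YES
  n = 18: C(18, 6) = 18564; 18564 < 16384? NO
  n = 19: C(19, 6) = 27132; 27132 < 16384? NO
The largest n with C(n, 6) < 16384 is n = 17 (where E[X] = 1547/2048 ≈ 0.755371). Hence R(6, 6) > 17, i.e. R(6, 6) ≥ 18.

Largest n = 17; hence R(6, 6) > 17.


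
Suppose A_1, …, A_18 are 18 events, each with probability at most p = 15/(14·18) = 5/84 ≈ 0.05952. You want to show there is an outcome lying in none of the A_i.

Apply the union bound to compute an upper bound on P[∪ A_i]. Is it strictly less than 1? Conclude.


Union bound: P[∪_{i=1}^{18} A_i] ≤ Σ_i P[A_i] ≤ 18·p = 18·(5/84) = 15/14.
Numerically: 15/14 ≈ 1.07143.
Is 15/14 < 1? NO.
Since the bound 15/14 is ≥ 1, the union bound is uninformative here; it does NOT by itself certify existence.

18·p = 15/14 ≈ 1.07143; existence NOT certified by the union bound.


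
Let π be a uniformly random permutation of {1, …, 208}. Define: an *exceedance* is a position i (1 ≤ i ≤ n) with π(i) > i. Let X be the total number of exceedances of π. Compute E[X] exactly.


Write X = Σ_{i=1}^{208} X_i, where X_i = 1_{π(i) > i}.
For each fixed i, π(i) is uniform over {1, …, 208} (marginal of a uniform permutation), so P[π(i) > i] = (n − i)/n. Summing: Σ_{i=1}^{208} (n − i)/n = (0 + 1 + … + 207)/208 = 208(208 − 1)/(2·208) = (208 − 1)/2.
Hence E[X] = Σ_{i=1}^{208} (208 − i)/208 = 207/2 ≈ 103.500.

E[X] = 207/2 = 103.500.


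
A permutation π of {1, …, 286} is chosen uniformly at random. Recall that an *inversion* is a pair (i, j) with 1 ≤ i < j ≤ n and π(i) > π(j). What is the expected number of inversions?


Write X = Σ X_I over the C(286, 2) = 40755 pairs i < j, with X_I the indicator of one inversion.
There are 40755 indicators.
For each fixed pair i < j, the values π(i) and π(j) are two distinct elements of {1, …, 286} in uniformly random order; by symmetry P[π(i) > π(j)] = 1/2.
By linearity: E[X] = 40755 · (1/2) = C(286, 2) · (1/2) = 40755/2 = 40755/2 ≈ 20377.50000.

E[X] = 40755/2 = 20377.50000.


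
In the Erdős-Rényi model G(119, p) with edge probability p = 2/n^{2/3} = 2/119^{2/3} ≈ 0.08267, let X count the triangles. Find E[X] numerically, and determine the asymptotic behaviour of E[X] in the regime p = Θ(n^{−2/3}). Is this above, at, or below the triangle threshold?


Number of potential triangles: C(119, 3) = 273819.
Each occurs with probability p³ ≈ (0.08267)³ ≈ 5.649319e-04.
By linearity: E[X] = C(119, 3)·p³ ≈ 273819 · 5.649319e-04 ≈ 154.6891.
Since α = 2/3 < 1, p = c/n^{2/3} ≫ 1/n is above the triangle threshold p ~ 1/n. Asymptotically E[X] ~ (c³/6)·n^{3(1−α)} = (2³/6)·n^{1} → ∞; triangles are abundant w.h.p.

E[X] ≈ 154.6891; in regime p = Θ(1/n^{2/3}) E[X] diverges (above the triangle threshold p ~ 1/n).


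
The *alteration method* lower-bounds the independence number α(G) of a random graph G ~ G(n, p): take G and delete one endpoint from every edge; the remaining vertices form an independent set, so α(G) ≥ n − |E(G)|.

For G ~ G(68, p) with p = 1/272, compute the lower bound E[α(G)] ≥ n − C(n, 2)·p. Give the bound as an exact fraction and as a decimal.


E[|E(G)|] = C(68, 2)·p = 2278 · (1/272) = 67/8.
E[α(G)] ≥ n − E[|E(G)|] = 68 − 67/8 = 477/8.
Numerically: ≈ 59.625000.
(This is only a lower bound; the true E[α(G)] may be larger.)

E[α(G)] ≥ 477/8 ≈ 59.625000.


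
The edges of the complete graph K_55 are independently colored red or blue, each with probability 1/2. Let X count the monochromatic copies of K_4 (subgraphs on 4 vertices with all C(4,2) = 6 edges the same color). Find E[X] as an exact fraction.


Let X = Σ_S X_S over the C(55, 4) = 341055 subsets S of size 4, where X_S = 1 if the K_4 on S is monochromatic.
For a fixed S, the K_4 on S has C(4, 2) = 6 edges. P[all 6 edges red] = (1/2)^6, and likewise for blue, so P[monochromatic] = 2·(1/2)^6 = 2^{1 − 6} = 1/32.
By linearity: E[X] = C(55, 4) · 2^{1 − 6} = 341055 · 1/32 = 341055/32.
Numerically: E[X] ≈ 10657.968750.

E[X] = C(55,4)·2^(1−C(4,2)) = 341055/32 ≈ 10657.968750.


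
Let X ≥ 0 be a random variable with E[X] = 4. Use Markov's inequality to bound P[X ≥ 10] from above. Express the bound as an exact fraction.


μ = E[X] = 4, a = 10.
Markov: P[X ≥ 10] ≤ μ/a = (4)/10 = 2/5.
Numerically: ≈ 0.400000.
(Since a = 10 > μ = 4.000000, the bound 2/5 is < 1 and informative.)

P[X ≥ 10] ≤ 2/5 ≈ 0.400000.


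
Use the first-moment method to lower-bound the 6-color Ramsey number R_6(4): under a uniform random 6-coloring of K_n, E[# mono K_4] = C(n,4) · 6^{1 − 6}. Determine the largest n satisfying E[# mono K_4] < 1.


We need C(n, 4) · 6^{1 − 6} < 1, i.e. C(n, 4) < 6^{6 − 1} = 7776.
Check values of n near the boundary:
  n = 16: C(16, 4) = 1820; 1820 < 7776? YES
  n = 17: C(17, 4) = 2380; 2380 < 7776? YES
  n = 18: C(18, 4) = 3060; 3060 < 7776? YES
  n = 19: C(19, 4) = 3876; 3876 < 7776? YES
  n = 20: C(20, 4) = 4845; 4845 < 7776? YES
  n = 21: C(21, 4) = 5985; 5985 < 7776? YES
  n = 22: C(22, 4) = 7315; 7315 < 7776? YES
  n = 23: C(23, 4) = 8855; 8855 < 7776? NO
The largest n with C(n, 4) < 7776 is n = 22 (where E[X] = 7315/7776 ≈ 0.941). Hence R_6(4) > 22, i.e. R_6(4) ≥ 23.

Largest n = 22; hence R_6(4) > 22.


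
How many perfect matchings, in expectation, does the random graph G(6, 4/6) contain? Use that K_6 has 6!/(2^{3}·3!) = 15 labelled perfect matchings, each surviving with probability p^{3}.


K_6 has 6!/(2^{3}·3!) = 15 labelled perfect matchings.
For each such perfect matching H, let X_H = 1 if all 3 edges of H are present in G. Then P[X_H = 1] = p^{3} = (2/3)^{3} = 8/27.
By linearity of expectation: E[X] = Σ_H E[X_H] = 15 · p^{3} = 15 · 8/27 = 40/9.
Numerically: E[X] ≈ 4.44444.

E[X] = 15 · (2/3)^{3} = 40/9 ≈ 4.44444.


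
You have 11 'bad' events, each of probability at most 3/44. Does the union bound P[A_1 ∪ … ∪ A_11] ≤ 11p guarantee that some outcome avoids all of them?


Union bound: P[∪_{i=1}^{11} A_i] ≤ Σ_i P[A_i] ≤ 11·p = 11·(3/44) = 3/4.
Numerically: 3/4 ≈ 0.75000.
Is 3/4 < 1? YES.
Since P[∪ A_i] ≤ 3/4 < 1, the complement has P[∩ A_i^c] ≥ 1 − 3/4 = 1/4 > 0, so some outcome avoids every A_i.

11·p = 3/4 ≈ 0.75000; existence CERTIFIED by the union bound.


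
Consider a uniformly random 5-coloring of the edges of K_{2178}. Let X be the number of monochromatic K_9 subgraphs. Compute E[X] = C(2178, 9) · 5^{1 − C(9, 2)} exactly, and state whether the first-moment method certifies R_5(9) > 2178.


E[X] = C(2178, 9) · 5^{1 − 36} = 2989303896287203303608800 · 5^{−35} = 2989303896287203303608800/2910383045673370361328125.
As a reduced fraction: E[X] = 119572155851488132144352/116415321826934814453125 ≈ 1.0271.
Is E[X] < 1? NO.
Since E[X] ≥ 1, the first-moment bound is inconclusive at n = 2178; it does NOT by itself certify R_5(9) > 2178.

E[X] = 119572155851488132144352/116415321826934814453125 ≈ 1.0271; E[X] ≥ 1; first-moment method inconclusive here.


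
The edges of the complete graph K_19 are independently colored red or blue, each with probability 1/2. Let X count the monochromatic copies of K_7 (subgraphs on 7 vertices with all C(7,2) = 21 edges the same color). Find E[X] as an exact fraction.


Let X = Σ_S X_S over the C(19, 7) = 50388 subsets S of size 7, where X_S = 1 if the K_7 on S is monochromatic.
For a fixed S, the K_7 on S has C(7, 2) = 21 edges. P[all 21 edges red] = (1/2)^21, and likewise for blue, so P[monochromatic] = 2·(1/2)^21 = 2^{1 − 21} = 1/1048576.
Summing: E[X] = C(19, 7) · 2^{1 − 21} = 50388 · 1/1048576 = 12597/262144.
Numerically: E[X] ≈ 0.0481.

E[X] = C(19,7)·2^(1−C(7,2)) = 12597/262144 ≈ 0.0481.


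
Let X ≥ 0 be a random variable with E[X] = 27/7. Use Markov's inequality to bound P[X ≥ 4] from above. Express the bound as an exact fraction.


μ = E[X] = 27/7, a = 4.
Markov: P[X ≥ 4] ≤ μ/a = (27/7)/4 = 27/28.
Numerically: ≈ 0.9643.
(Since a = 4 > μ = 3.8571, the bound 27/28 is < 1 and informative.)

P[X ≥ 4] ≤ 27/28 ≈ 0.9643.


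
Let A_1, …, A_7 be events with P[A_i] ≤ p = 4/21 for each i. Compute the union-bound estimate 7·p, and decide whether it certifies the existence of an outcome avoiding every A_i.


Union bound: P[∪_{i=1}^{7} A_i] ≤ Σ_i P[A_i] ≤ 7·p = 7·(4/21) = 4/3.
Numerically: 4/3 ≈ 1.3333333.
Is 4/3 < 1? NO.
Since the bound 4/3 is ≥ 1, the union bound is uninformative here; it does NOT by itself certify existence.

7·p = 4/3 ≈ 1.3333333; existence NOT certified by the union bound.
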